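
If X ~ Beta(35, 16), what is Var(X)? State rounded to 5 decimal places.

0.00414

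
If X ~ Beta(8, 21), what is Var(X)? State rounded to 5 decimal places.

0.00666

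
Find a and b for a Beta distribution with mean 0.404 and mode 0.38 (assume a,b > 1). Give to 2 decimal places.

a = 4.04, b = 5.96

With s = a+b: μ = a/s and mode = (a−1)/(s−2). Eliminating a = μs,
μs − 1 = m(s−2) ⇒ s(μ−m) = 1−2m ⇒ s = 0.24/0.024 = 10.0000.
So a = μs = 4.04, b = (1−μ)s = 5.96.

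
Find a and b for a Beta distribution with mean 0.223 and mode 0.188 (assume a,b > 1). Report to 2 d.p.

With s = a+b: μ = a/s and mode = (a−1)/(s−2). Eliminating a = μs,
μs − 1 = m(s−2) ⇒ s(μ−m) = 1−2m ⇒ s = 0.624/0.035 = 17.8286.
So a = μs = 3.98, b = (1−μ)s = 13.85.

a = 3.98, b = 13.85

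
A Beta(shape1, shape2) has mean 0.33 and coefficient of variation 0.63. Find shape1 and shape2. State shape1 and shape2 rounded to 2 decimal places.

Var = (CV·μ)² = (0.63×0.33)² = 0.043222.
shape1+shape2 = μ(1−μ)/Var − 1 = 0.2211/0.043222 − 1 = 4.1154.
Thus shape1 = 0.33·4.1154 = 1.36 and shape2 = 0.67·4.1154 = 2.76.

shape1 = 1.36, shape2 = 2.76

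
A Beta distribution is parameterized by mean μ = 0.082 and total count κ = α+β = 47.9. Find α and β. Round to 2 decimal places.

α = 3.93, β = 43.97

α = μκ = 0.082×47.9 = 3.93 and β = (1−μ)κ = 0.918×47.9 = 43.97.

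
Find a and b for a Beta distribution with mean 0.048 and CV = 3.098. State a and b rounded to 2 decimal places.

σ = CV·μ = 3.098×0.048 = 0.14870, so σ² = 0.022113.
s+1 = μ(1−μ)/σ² = 0.045696/0.022113 = 2.0665, so s = a+b = 1.0665.
a = μs = 0.05, b = (1−μ)s = 1.02.

a = 0.05, b = 1.02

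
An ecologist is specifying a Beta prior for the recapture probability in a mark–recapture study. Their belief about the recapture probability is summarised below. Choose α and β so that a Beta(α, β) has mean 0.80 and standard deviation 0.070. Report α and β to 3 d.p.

First σ² = 0.004900. Setting α = μn, β = (1−μ)n with n = α+β,
μ(1−μ)/(n+1) = 0.004900 ⇒ n+1 = 0.1600/0.004900 = 32.6531 ⇒ n = 31.6531.
Hence α = 0.80×31.6531 = 25.322, β = 0.20×31.6531 = 6.331.

α = 25.322, β = 6.331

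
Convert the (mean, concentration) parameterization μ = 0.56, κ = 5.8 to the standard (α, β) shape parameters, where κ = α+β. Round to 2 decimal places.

α = 3.25, β = 2.55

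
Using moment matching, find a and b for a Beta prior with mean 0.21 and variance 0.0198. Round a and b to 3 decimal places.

a = 1.550, b = 5.829

Write ν = a+b; then a = μν and Var = μ(1−μ)/(ν+1).
ν = μ(1−μ)/Var − 1 = 0.1659/0.0198 − 1 = 7.3788.
a = 0.21·7.3788 = 1.550, b = 0.79·7.3788 = 5.829.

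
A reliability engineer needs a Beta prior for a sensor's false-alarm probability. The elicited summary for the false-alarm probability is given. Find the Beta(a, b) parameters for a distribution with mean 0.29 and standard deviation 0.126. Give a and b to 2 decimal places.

a = 3.47, b = 8.50

σ² = 0.126² = 0.015876.
With s = a+b, Var = μ(1−μ)/(s+1), so s+1 = (0.29×0.71)/0.015876 = 12.9693 and s = 11.9693.
a = μs = 3.47, b = (1−μ)s = 8.50.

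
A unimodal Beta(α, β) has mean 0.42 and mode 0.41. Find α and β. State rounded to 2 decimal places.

With s = α+β: μ = α/s and mode = (α−1)/(s−2). Eliminating α = μs,
μs − 1 = m(s−2) ⇒ s(μ−m) = 1−2m ⇒ s = 0.18/0.01 = 18.0000.
So α = μs = 7.56, β = (1−μ)s = 10.44.

α = 7.56, β = 10.44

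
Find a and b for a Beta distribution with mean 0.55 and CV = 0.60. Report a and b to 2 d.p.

a = 0.70, b = 0.57

σ = CV·μ = 0.60×0.55 = 0.33000, so σ² = 0.108900.
s+1 = μ(1−μ)/σ² = 0.2475/0.108900 = 2.2727, so s = a+b = 1.2727.
a = μs = 0.70, b = (1−μ)s = 0.57.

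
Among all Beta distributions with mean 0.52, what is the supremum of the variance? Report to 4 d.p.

0.2496

For fixed mean μ the Beta variance is μ(1−μ)/(α+β+1), increasing as α+β decreases.
Its least upper bound (not attained) is μ(1−μ) = 0.52·0.48 = 0.2496.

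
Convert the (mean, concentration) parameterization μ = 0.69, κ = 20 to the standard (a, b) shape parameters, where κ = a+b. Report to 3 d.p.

a = 13.800, b = 6.200

a = μκ = 0.69×20 = 13.800 and b = (1−μ)κ = 0.31×20 = 6.200.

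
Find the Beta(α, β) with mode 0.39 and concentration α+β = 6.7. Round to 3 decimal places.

For α,β>1 the mode is (α−1)/(α+β−2), so α = mode·(κ−2)+1 = 0.39×4.7+1 = 2.833.
And β = (1−mode)·(κ−2)+1 = 0.61×4.7+1 = 3.867.

α = 2.833, β = 3.867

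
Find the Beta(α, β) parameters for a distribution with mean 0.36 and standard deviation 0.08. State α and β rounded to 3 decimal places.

α = 12.600, β = 22.400

Variance = 0.08² = 0.0064. The moment-matching identity α+β = μ(1−μ)/Var − 1 gives
α+β = 0.2304/0.0064 − 1 = 35.0000, so α = μ·35.0000 = 12.600 and β = (1−μ)·35.0000 = 22.400.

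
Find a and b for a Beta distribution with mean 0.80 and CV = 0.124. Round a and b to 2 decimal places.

σ = CV·μ = 0.124×0.80 = 0.09920, so σ² = 0.009841.
s+1 = μ(1−μ)/σ² = 0.1600/0.009841 = 16.2591, so s = a+b = 15.2591.
a = μs = 12.21, b = (1−μ)s = 3.05.

a = 12.21, b = 3.05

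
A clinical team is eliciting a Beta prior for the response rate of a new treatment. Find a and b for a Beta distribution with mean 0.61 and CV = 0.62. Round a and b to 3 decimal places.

a = 0.405, b = 0.259

σ = CV·μ = 0.62×0.61 = 0.37820, so σ² = 0.143035.
s+1 = μ(1−μ)/σ² = 0.2379/0.143035 = 1.6632, so s = a+b = 0.6632.
a = μs = 0.405, b = (1−μ)s = 0.259.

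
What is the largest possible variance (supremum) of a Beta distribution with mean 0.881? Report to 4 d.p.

0.1048

For fixed mean μ the Beta variance is μ(1−μ)/(α+β+1), increasing as α+β decreases.
Its least upper bound (not attained) is μ(1−μ) = 0.881·0.119 = 0.1048.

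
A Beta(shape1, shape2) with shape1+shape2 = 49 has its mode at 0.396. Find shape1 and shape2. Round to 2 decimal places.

For shape1,shape2>1 the mode is (shape1−1)/(shape1+shape2−2), so shape1 = mode·(κ−2)+1 = 0.396×47+1 = 19.61.
And shape2 = (1−mode)·(κ−2)+1 = 0.604×47+1 = 29.39.

shape1 = 19.61, shape2 = 29.39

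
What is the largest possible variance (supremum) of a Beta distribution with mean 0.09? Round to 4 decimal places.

0.0819

Var = μ(1−μ)/(α+β+1), which approaches μ(1−μ) as α+β → 0.
So the supremum is μ(1−μ) = 0.09×0.91 = 0.0819.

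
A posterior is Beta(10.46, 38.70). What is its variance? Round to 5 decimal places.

0.00334

μ = 10.46/49.16 = 0.212775; Var = μ(1−μ)/(α+β+1) = 0.1675016/50.16 = 0.00334.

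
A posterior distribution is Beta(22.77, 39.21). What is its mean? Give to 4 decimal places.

0.3674

E[X] = α/(α+β) = 22.77/61.98 = 0.3674.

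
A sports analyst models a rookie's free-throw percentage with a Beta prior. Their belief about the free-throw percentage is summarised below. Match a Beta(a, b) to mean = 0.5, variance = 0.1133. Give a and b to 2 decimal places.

a = 0.60, b = 0.60

Write ν = a+b; then a = μν and Var = μ(1−μ)/(ν+1).
ν = μ(1−μ)/Var − 1 = 0.25/0.1133 − 1 = 1.2065.
a = 0.5·1.2065 = 0.60, b = 0.5·1.2065 = 0.60.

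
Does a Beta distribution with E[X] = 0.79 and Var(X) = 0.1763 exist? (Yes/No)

No

The Beta variance bound is σ² < μ(1−μ).
Here μ(1−μ) = 0.79×0.21 = 0.1659, and 0.1763 ≥ 0.1659.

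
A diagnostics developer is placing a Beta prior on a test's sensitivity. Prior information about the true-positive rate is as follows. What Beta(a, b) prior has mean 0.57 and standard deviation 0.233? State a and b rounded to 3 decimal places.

a = 2.003, b = 1.511

First σ² = 0.054289. Setting a = μn, b = (1−μ)n with n = a+b,
μ(1−μ)/(n+1) = 0.054289 ⇒ n+1 = 0.2451/0.054289 = 4.5147 ⇒ n = 3.5147.
Hence a = 0.57×3.5147 = 2.003, b = 0.43×3.5147 = 1.511.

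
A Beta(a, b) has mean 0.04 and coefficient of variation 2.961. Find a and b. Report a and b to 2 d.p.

Var = (CV·μ)² = (2.961×0.04)² = 0.014028.
a+b = μ(1−μ)/Var − 1 = 0.0384/0.014028 − 1 = 1.7374.
Thus a = 0.04·1.7374 = 0.07 and b = 0.96·1.7374 = 1.67.

a = 0.07, b = 1.67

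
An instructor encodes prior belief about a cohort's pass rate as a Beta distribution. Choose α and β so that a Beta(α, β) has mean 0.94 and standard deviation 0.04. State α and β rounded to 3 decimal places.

α = 32.195, β = 2.055

σ² = 0.04² = 0.0016.
With s = α+β, Var = μ(1−μ)/(s+1), so s+1 = (0.94×0.06)/0.0016 = 35.2500 and s = 34.2500.
α = μs = 32.195, β = (1−μ)s = 2.055.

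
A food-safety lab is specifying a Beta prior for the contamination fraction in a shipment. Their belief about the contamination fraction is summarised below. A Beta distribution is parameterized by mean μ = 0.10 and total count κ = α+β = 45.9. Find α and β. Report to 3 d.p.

Split κ in proportion μ : (1−μ): α = 0.10·45.9 = 4.590, β = 45.9 − 4.590 = 41.310.

α = 4.590, β = 41.310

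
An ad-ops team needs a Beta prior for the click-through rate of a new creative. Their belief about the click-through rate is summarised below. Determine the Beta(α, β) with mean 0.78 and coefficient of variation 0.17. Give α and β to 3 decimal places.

α = 6.832, β = 1.927

Var = (CV·μ)² = (0.17×0.78)² = 0.017583.
α+β = μ(1−μ)/Var − 1 = 0.1716/0.017583 − 1 = 8.7596.
Thus α = 0.78·8.7596 = 6.832 and β = 0.22·8.7596 = 1.927.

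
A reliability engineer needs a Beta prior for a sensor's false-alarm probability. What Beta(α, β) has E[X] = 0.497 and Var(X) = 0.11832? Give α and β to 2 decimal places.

α = 0.55, β = 0.56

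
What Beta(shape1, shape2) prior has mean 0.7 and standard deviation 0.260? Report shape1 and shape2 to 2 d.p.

σ² = 0.260² = 0.067600.
With s = shape1+shape2, Var = μ(1−μ)/(s+1), so s+1 = (0.7×0.3)/0.067600 = 3.1065 and s = 2.1065.
shape1 = μs = 1.47, shape2 = (1−μ)s = 0.63.

shape1 = 1.47, shape2 = 0.63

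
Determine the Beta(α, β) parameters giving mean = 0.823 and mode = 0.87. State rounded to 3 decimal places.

With s = α+β: μ = α/s and mode = (α−1)/(s−2). Eliminating α = μs,
μs − 1 = m(s−2) ⇒ s(μ−m) = 1−2m ⇒ s = -0.74/-0.047 = 15.7447.
So α = μs = 12.958, β = (1−μ)s = 2.787.

α = 12.958, β = 2.787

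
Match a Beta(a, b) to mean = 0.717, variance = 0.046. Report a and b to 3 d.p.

By moment matching, a+b = μ(1−μ)/σ² − 1 = (0.717·0.283)/0.046 − 1 = 4.4111 − 1 = 3.4111.
Since a/(a+b) = μ, a = 0.717·3.4111 = 2.446 and b = 0.283·3.4111 = 0.965.

a = 2.446, b = 0.965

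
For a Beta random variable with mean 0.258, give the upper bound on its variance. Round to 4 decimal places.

Var = μ(1−μ)/(α+β+1), which approaches μ(1−μ) as α+β → 0.
So the supremum is μ(1−μ) = 0.258×0.742 = 0.1914.

0.1914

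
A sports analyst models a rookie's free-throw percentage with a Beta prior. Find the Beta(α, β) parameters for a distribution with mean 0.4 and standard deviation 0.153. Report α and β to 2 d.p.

σ² = 0.153² = 0.023409.
With s = α+β, Var = μ(1−μ)/(s+1), so s+1 = (0.4×0.6)/0.023409 = 10.2525 and s = 9.2525.
α = μs = 3.70, β = (1−μ)s = 5.55.

α = 3.70, β = 5.55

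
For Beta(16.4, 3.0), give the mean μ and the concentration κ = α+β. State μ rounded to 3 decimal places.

μ = 0.845, κ = 19.4

κ = α+β = 16.4+3.0 = 19.4; μ = α/κ = 16.4/19.4 = 0.845.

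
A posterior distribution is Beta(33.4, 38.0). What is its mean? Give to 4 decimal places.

E[X] = α/(α+β) = 33.4/71.4 = 0.4678.

0.4678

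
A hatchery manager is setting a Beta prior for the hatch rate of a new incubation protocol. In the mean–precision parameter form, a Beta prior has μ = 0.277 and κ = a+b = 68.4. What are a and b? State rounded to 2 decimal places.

a = 18.95, b = 49.45

a = μκ = 0.277×68.4 = 18.95 and b = (1−μ)κ = 0.723×68.4 = 49.45.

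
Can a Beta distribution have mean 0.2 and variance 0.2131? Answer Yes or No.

No

For any Beta, Var(X) < E[X]·(1−E[X]).
Here μ(1−μ) = 0.2×0.8 = 0.16, and 0.2131 ≥ 0.16.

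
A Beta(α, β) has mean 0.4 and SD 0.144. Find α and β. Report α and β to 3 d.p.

α = 4.230, β = 6.344

First σ² = 0.020736. Setting α = μn, β = (1−μ)n with n = α+β,
μ(1−μ)/(n+1) = 0.020736 ⇒ n+1 = 0.24/0.020736 = 11.5741 ⇒ n = 10.5741.
Hence α = 0.4×10.5741 = 4.230, β = 0.6×10.5741 = 6.344.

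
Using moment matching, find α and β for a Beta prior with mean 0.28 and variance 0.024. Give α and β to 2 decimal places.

By moment matching, α+β = μ(1−μ)/σ² − 1 = (0.28·0.72)/0.024 − 1 = 8.4000 − 1 = 7.4000.
Since α/(α+β) = μ, α = 0.28·7.4000 = 2.07 and β = 0.72·7.4000 = 5.33.

α = 2.07, β = 5.33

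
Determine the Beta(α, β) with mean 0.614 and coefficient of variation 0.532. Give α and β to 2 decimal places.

α = 0.75, β = 0.47

σ = CV·μ = 0.532×0.614 = 0.32665, so σ² = 0.106699.
s+1 = μ(1−μ)/σ² = 0.237004/0.106699 = 2.2212, so s = α+β = 1.2212.
α = μs = 0.75, β = (1−μ)s = 0.47.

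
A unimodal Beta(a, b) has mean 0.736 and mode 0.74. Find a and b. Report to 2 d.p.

Let s = a+b. Mean gives a = μs = 0.736s; mode gives (a−1)/(s−2) = 0.74.
Substituting: 0.736s − 1 = 0.74(s−2) = 0.74s − 1.48, so -0.004s = -0.48 and s = 120.0000.
Then a = 0.736×120.0000 = 88.32 and b = s−a = 31.68.

a = 88.32, b = 31.68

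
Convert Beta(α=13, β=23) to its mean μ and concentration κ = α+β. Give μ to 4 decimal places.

μ = 0.3611, κ = 36

κ = α+β = 13+23 = 36; μ = α/κ = 13/36 = 0.3611.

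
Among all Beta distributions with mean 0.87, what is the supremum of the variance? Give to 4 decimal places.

0.1131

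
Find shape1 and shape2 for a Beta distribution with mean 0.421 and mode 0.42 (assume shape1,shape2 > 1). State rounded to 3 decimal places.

shape1 = 67.360, shape2 = 92.640

Let s = shape1+shape2. Mean gives shape1 = μs = 0.421s; mode gives (shape1−1)/(s−2) = 0.42.
Substituting: 0.421s − 1 = 0.42(s−2) = 0.42s − 0.84, so 0.001s = 0.16 and s = 160.0000.
Then shape1 = 0.421×160.0000 = 67.360 and shape2 = s−shape1 = 92.640.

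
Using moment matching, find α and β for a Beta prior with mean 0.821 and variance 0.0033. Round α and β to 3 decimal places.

α = 35.741, β = 7.792

Let s = α+β. The Beta variance is μ(1−μ)/(s+1).
So s+1 = μ(1−μ)/σ² = (0.821×0.179)/0.0033 = 0.146959/0.0033 = 44.5330, giving s = 43.5330.
Then α = μs = 0.821×43.5330 = 35.741 and β = (1−μ)s = 0.179×43.5330 = 7.792.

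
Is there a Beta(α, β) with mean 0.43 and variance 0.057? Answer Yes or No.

Yes

The Beta variance bound is σ² < μ(1−μ).
Here μ(1−μ) = 0.43×0.57 = 0.2451, and 0.057 < 0.2451.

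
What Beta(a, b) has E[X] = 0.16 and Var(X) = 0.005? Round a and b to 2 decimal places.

By moment matching, a+b = μ(1−μ)/σ² − 1 = (0.16·0.84)/0.005 − 1 = 26.8800 − 1 = 25.8800.
Since a/(a+b) = μ, a = 0.16·25.8800 = 4.14 and b = 0.84·25.8800 = 21.74.

a = 4.14, b = 21.74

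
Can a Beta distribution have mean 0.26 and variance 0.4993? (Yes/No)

The Beta variance bound is σ² < μ(1−μ).
Here μ(1−μ) = 0.26×0.74 = 0.1924, and 0.4993 ≥ 0.1924.

No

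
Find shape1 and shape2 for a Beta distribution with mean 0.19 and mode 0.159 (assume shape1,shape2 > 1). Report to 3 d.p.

shape1 = 4.180, shape2 = 17.820

Let s = shape1+shape2. Mean gives shape1 = μs = 0.19s; mode gives (shape1−1)/(s−2) = 0.159.
Substituting: 0.19s − 1 = 0.159(s−2) = 0.159s − 0.318, so 0.031s = 0.682 and s = 22.0000.
Then shape1 = 0.19×22.0000 = 4.180 and shape2 = s−shape1 = 17.820.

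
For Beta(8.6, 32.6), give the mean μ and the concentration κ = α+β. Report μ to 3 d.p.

κ = α+β = 8.6+32.6 = 41.2; μ = α/κ = 8.6/41.2 = 0.209.

μ = 0.209, κ = 41.2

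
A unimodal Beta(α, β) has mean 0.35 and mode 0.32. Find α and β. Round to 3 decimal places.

α = 4.200, β = 7.800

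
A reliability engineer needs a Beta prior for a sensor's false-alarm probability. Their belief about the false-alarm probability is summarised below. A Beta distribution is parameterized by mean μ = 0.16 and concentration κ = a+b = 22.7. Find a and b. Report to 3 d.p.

a = 3.632, b = 19.068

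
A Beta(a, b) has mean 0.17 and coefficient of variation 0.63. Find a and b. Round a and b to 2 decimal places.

a = 1.92, b = 9.38

Var = (CV·μ)² = (0.63×0.17)² = 0.011470.
a+b = μ(1−μ)/Var − 1 = 0.1411/0.011470 − 1 = 11.3012.
Thus a = 0.17·11.3012 = 1.92 and b = 0.83·11.3012 = 9.38.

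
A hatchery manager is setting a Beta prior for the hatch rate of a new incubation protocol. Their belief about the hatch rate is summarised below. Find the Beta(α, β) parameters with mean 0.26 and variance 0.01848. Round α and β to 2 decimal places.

α = 2.45, β = 6.96

Write ν = α+β; then α = μν and Var = μ(1−μ)/(ν+1).
ν = μ(1−μ)/Var − 1 = 0.1924/0.01848 − 1 = 9.4113.
α = 0.26·9.4113 = 2.45, β = 0.74·9.4113 = 6.96.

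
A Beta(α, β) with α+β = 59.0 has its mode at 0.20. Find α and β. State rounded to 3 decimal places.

Since the density peak of Beta(α,β) is at (α−1)/(α+β−2),
α = 1 + 0.20(59.0−2) = 12.400 and β = 59.0 − 12.400 = 46.600.

α = 12.400, β = 46.600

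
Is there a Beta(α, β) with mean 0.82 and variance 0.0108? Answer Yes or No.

For any Beta, Var(X) < E[X]·(1−E[X]).
Here μ(1−μ) = 0.82×0.18 = 0.1476, and 0.0108 < 0.1476.

Yes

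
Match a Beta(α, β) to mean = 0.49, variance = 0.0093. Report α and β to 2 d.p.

α = 12.68, β = 13.19

Write ν = α+β; then α = μν and Var = μ(1−μ)/(ν+1).
ν = μ(1−μ)/Var − 1 = 0.2499/0.0093 − 1 = 25.8710.
α = 0.49·25.8710 = 12.68, β = 0.51·25.8710 = 13.19.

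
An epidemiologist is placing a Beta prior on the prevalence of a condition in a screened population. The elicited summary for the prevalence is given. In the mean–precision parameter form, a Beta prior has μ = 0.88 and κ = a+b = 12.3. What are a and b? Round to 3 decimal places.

a = 10.824, b = 1.476

a = μκ = 0.88×12.3 = 10.824 and b = (1−μ)κ = 0.12×12.3 = 1.476.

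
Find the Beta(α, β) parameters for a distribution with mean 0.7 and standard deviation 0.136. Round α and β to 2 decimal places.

α = 7.25, β = 3.11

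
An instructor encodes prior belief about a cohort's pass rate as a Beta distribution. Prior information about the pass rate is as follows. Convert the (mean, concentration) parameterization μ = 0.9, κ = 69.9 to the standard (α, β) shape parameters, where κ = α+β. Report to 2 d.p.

α = 62.91, β = 6.99

Split κ in proportion μ : (1−μ): α = 0.9·69.9 = 62.91, β = 69.9 − 62.91 = 6.99.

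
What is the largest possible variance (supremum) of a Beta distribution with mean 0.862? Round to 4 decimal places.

For fixed mean μ the Beta variance is μ(1−μ)/(α+β+1), increasing as α+β decreases.
Its least upper bound (not attained) is μ(1−μ) = 0.862·0.138 = 0.1190.

0.1190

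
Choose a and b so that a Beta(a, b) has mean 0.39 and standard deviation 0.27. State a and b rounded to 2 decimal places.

a = 0.88, b = 1.38

Variance = 0.27² = 0.0729. The moment-matching identity a+b = μ(1−μ)/Var − 1 gives
a+b = 0.2379/0.0729 − 1 = 2.2634, so a = μ·2.2634 = 0.88 and b = (1−μ)·2.2634 = 1.38.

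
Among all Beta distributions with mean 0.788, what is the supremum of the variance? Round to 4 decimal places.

0.1671

Var = μ(1−μ)/(α+β+1), which approaches μ(1−μ) as α+β → 0.
So the supremum is μ(1−μ) = 0.788×0.212 = 0.1671.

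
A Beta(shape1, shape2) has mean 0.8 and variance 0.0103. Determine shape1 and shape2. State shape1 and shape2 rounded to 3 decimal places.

shape1 = 11.627, shape2 = 2.907

By moment matching, shape1+shape2 = μ(1−μ)/σ² − 1 = (0.8·0.2)/0.0103 − 1 = 15.5340 − 1 = 14.5340.
Since shape1/(shape1+shape2) = μ, shape1 = 0.8·14.5340 = 11.627 and shape2 = 0.2·14.5340 = 2.907.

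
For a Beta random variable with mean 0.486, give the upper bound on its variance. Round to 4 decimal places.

Var = μ(1−μ)/(α+β+1), which approaches μ(1−μ) as α+β → 0.
So the supremum is μ(1−μ) = 0.486×0.514 = 0.2498.

0.2498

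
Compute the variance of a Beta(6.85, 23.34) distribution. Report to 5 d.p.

0.00562

Var = αβ/[(α+β)²(α+β+1)] = (6.85×23.34)/(30.19²×31.19) = 159.8790/28427.691959 = 0.00562.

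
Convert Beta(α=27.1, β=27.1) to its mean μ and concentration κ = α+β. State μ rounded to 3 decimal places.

κ = α+β = 27.1+27.1 = 54.2; μ = α/κ = 27.1/54.2 = 0.500.

μ = 0.500, κ = 54.2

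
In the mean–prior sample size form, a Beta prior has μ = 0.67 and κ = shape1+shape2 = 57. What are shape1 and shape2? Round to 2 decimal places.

shape1 = 38.19, shape2 = 18.81

shape1 = μκ = 0.67×57 = 38.19 and shape2 = (1−μ)κ = 0.33×57 = 18.81.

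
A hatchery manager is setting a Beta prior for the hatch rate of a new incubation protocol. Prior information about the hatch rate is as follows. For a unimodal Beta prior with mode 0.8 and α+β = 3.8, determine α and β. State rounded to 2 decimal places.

For α,β>1 the mode is (α−1)/(α+β−2), so α = mode·(κ−2)+1 = 0.8×1.8+1 = 2.44.
And β = (1−mode)·(κ−2)+1 = 0.2×1.8+1 = 1.36.

α = 2.44, β = 1.36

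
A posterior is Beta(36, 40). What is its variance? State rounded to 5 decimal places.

0.00324

α+β = 76 and αβ = 1440, so Var = αβ/[(α+β)²(α+β+1)] = 1440/444752 = 0.00324.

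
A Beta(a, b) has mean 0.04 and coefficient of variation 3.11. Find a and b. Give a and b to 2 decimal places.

σ = CV·μ = 3.11×0.04 = 0.12440, so σ² = 0.015475.
s+1 = μ(1−μ)/σ² = 0.0384/0.015475 = 2.4814, so s = a+b = 1.4814.
a = μs = 0.06, b = (1−μ)s = 1.42.

a = 0.06, b = 1.42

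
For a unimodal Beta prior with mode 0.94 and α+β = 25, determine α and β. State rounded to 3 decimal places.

Since the density peak of Beta(α,β) is at (α−1)/(α+β−2),
α = 1 + 0.94(25−2) = 22.620 and β = 25 − 22.620 = 2.380.

α = 22.620, β = 2.380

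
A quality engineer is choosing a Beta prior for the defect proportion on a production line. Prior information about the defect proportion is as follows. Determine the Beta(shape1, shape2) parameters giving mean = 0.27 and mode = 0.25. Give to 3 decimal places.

With s = shape1+shape2: μ = shape1/s and mode = (shape1−1)/(s−2). Eliminating shape1 = μs,
μs − 1 = m(s−2) ⇒ s(μ−m) = 1−2m ⇒ s = 0.50/0.02 = 25.0000.
So shape1 = μs = 6.750, shape2 = (1−μ)s = 18.250.

shape1 = 6.750, shape2 = 18.250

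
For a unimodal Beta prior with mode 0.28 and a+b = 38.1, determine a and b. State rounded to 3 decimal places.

a = 11.108, b = 26.992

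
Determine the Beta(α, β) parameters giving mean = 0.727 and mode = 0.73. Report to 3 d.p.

With s = α+β: μ = α/s and mode = (α−1)/(s−2). Eliminating α = μs,
μs − 1 = m(s−2) ⇒ s(μ−m) = 1−2m ⇒ s = -0.46/-0.003 = 153.3333.
So α = μs = 111.473, β = (1−μ)s = 41.860.

α = 111.473, β = 41.860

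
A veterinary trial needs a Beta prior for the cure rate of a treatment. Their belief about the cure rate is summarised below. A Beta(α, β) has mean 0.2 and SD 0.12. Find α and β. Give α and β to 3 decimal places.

α = 2.022, β = 8.089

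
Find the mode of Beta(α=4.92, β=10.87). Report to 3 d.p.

With α,β > 1, mode = (α−1)/(α+β−2) = 3.92/13.79 = 0.284.

0.284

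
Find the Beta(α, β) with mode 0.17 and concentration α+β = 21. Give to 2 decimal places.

α = 4.23, β = 16.77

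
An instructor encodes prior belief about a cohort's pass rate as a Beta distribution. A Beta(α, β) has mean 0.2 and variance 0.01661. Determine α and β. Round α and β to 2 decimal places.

Let s = α+β. The Beta variance is μ(1−μ)/(s+1).
So s+1 = μ(1−μ)/σ² = (0.2×0.8)/0.01661 = 0.16/0.01661 = 9.6328, giving s = 8.6328.
Then α = μs = 0.2×8.6328 = 1.73 and β = (1−μ)s = 0.8×8.6328 = 6.91.

α = 1.73, β = 6.91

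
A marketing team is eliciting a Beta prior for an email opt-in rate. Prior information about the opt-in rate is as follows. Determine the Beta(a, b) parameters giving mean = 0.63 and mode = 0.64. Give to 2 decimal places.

a = 17.64, b = 10.36

Let s = a+b. Mean gives a = μs = 0.63s; mode gives (a−1)/(s−2) = 0.64.
Substituting: 0.63s − 1 = 0.64(s−2) = 0.64s − 1.28, so -0.01s = -0.28 and s = 28.0000.
Then a = 0.63×28.0000 = 17.64 and b = s−a = 10.36.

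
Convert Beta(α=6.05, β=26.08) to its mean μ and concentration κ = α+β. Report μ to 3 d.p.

κ = α+β = 6.05+26.08 = 32.13; μ = α/κ = 6.05/32.13 = 0.188.

μ = 0.188, κ = 32.13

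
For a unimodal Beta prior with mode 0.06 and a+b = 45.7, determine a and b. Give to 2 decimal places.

a = 3.62, b = 42.08

Mode = (a−1)/(κ−2) with κ = a+b, so a−1 = 0.06·43.7 = 2.62.
a = 3.62; b = κ − a = 42.08.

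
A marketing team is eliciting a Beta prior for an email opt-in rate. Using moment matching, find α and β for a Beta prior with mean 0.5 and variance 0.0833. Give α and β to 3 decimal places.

Write ν = α+β; then α = μν and Var = μ(1−μ)/(ν+1).
ν = μ(1−μ)/Var − 1 = 0.25/0.0833 − 1 = 2.0012.
α = 0.5·2.0012 = 1.001, β = 0.5·2.0012 = 1.001.

α = 1.001, β = 1.001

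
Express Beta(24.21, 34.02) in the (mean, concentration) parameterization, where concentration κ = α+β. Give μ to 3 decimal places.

μ = 0.416, κ = 58.23

κ = α+β = 24.21+34.02 = 58.23; μ = α/κ = 24.21/58.23 = 0.416.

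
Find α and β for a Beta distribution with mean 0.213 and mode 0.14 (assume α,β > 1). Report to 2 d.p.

Let s = α+β. Mean gives α = μs = 0.213s; mode gives (α−1)/(s−2) = 0.14.
Substituting: 0.213s − 1 = 0.14(s−2) = 0.14s − 0.28, so 0.073s = 0.72 and s = 9.8630.
Then α = 0.213×9.8630 = 2.10 and β = s−α = 7.76.

α = 2.10, β = 7.76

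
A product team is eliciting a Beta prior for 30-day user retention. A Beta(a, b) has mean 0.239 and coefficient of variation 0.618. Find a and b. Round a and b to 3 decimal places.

σ = CV·μ = 0.618×0.239 = 0.14770, so σ² = 0.021816.
s+1 = μ(1−μ)/σ² = 0.181879/0.021816 = 8.3370, so s = a+b = 7.3370.
a = μs = 1.754, b = (1−μ)s = 5.583.

a = 1.754, b = 5.583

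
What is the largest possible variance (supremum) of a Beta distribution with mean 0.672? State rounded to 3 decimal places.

0.220

For fixed mean μ the Beta variance is μ(1−μ)/(α+β+1), increasing as α+β decreases.
Its least upper bound (not attained) is μ(1−μ) = 0.672·0.328 = 0.220.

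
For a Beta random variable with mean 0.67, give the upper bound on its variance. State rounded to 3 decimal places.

For fixed mean μ the Beta variance is μ(1−μ)/(α+β+1), increasing as α+β decreases.
Its least upper bound (not attained) is μ(1−μ) = 0.67·0.33 = 0.221.

0.221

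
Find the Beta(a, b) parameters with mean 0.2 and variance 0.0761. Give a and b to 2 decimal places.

a = 0.22, b = 0.88

Write ν = a+b; then a = μν and Var = μ(1−μ)/(ν+1).
ν = μ(1−μ)/Var − 1 = 0.16/0.0761 − 1 = 1.1025.
a = 0.2·1.1025 = 0.22, b = 0.8·1.1025 = 0.88.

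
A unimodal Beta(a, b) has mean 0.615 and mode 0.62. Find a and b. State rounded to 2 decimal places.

With s = a+b: μ = a/s and mode = (a−1)/(s−2). Eliminating a = μs,
μs − 1 = m(s−2) ⇒ s(μ−m) = 1−2m ⇒ s = -0.24/-0.005 = 48.0000.
So a = μs = 29.52, b = (1−μ)s = 18.48.

a = 29.52, b = 18.48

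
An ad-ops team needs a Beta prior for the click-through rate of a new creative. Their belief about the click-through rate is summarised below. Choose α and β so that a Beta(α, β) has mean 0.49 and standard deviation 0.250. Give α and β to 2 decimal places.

α = 1.47, β = 1.53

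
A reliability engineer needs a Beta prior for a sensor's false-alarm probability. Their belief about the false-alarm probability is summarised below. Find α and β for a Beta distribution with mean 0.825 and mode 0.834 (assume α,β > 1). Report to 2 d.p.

α = 61.23, β = 12.99

With s = α+β: μ = α/s and mode = (α−1)/(s−2). Eliminating α = μs,
μs − 1 = m(s−2) ⇒ s(μ−m) = 1−2m ⇒ s = -0.668/-0.009 = 74.2222.
So α = μs = 61.23, β = (1−μ)s = 12.99.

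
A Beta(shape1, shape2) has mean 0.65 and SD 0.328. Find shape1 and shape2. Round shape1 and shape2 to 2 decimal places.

shape1 = 0.72, shape2 = 0.39

Variance = 0.328² = 0.107584. The moment-matching identity shape1+shape2 = μ(1−μ)/Var − 1 gives
shape1+shape2 = 0.2275/0.107584 − 1 = 1.1146, so shape1 = μ·1.1146 = 0.72 and shape2 = (1−μ)·1.1146 = 0.39.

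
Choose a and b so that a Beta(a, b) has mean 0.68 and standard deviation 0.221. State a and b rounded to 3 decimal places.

Variance = 0.221² = 0.048841. The moment-matching identity a+b = μ(1−μ)/Var − 1 gives
a+b = 0.2176/0.048841 − 1 = 3.4553, so a = μ·3.4553 = 2.350 and b = (1−μ)·3.4553 = 1.106.

a = 2.350, b = 1.106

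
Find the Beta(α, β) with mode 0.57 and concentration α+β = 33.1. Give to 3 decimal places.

For α,β>1 the mode is (α−1)/(α+β−2), so α = mode·(κ−2)+1 = 0.57×31.1+1 = 18.727.
And β = (1−mode)·(κ−2)+1 = 0.43×31.1+1 = 14.373.

α = 18.727, β = 14.373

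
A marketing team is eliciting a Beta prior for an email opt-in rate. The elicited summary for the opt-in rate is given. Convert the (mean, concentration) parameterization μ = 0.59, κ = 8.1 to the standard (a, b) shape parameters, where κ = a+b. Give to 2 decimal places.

a = μκ = 0.59×8.1 = 4.78 and b = (1−μ)κ = 0.41×8.1 = 3.32.

a = 4.78, b = 3.32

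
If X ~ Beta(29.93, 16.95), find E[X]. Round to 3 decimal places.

0.638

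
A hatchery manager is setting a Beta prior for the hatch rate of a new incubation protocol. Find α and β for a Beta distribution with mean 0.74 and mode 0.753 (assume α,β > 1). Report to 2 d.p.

α = 28.80, β = 10.12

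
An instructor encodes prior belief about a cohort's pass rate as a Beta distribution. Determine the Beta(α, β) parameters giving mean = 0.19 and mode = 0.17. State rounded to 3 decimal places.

With s = α+β: μ = α/s and mode = (α−1)/(s−2). Eliminating α = μs,
μs − 1 = m(s−2) ⇒ s(μ−m) = 1−2m ⇒ s = 0.66/0.02 = 33.0000.
So α = μs = 6.270, β = (1−μ)s = 26.730.

α = 6.270, β = 26.730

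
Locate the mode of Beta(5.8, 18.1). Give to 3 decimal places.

0.219

The density x^(α−1)(1−x)^(β−1) is maximised at (α−1)/(α+β−2) = 4.8/21.9 = 0.219.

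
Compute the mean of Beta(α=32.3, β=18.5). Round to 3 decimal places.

0.636

E[X] = α/(α+β) = 32.3/50.8 = 0.636.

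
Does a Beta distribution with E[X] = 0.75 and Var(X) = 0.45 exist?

No

The Beta variance bound is σ² < μ(1−μ).
Here μ(1−μ) = 0.75×0.25 = 0.1875, and 0.45 ≥ 0.1875.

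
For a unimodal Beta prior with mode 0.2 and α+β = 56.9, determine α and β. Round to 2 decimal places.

α = 11.98, β = 44.92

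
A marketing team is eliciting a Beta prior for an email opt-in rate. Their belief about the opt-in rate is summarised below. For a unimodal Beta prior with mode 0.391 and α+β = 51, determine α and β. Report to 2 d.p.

For α,β>1 the mode is (α−1)/(α+β−2), so α = mode·(κ−2)+1 = 0.391×49+1 = 20.16.
And β = (1−mode)·(κ−2)+1 = 0.609×49+1 = 30.84.

α = 20.16, β = 30.84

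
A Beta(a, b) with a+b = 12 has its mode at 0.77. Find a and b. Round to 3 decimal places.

For a,b>1 the mode is (a−1)/(a+b−2), so a = mode·(κ−2)+1 = 0.77×10+1 = 8.700.
And b = (1−mode)·(κ−2)+1 = 0.23×10+1 = 3.300.

a = 8.700, b = 3.300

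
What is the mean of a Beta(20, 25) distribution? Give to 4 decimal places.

The Beta mean is α/(α+β) = 20/(20+25) = 0.4444.

0.4444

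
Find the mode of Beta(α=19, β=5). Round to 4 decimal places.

0.8182

The density x^(α−1)(1−x)^(β−1) is maximised at (α−1)/(α+β−2) = 18/22 = 0.8182.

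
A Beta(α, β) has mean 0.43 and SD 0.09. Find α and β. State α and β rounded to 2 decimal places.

Variance = 0.09² = 0.0081. The moment-matching identity α+β = μ(1−μ)/Var − 1 gives
α+β = 0.2451/0.0081 − 1 = 29.2593, so α = μ·29.2593 = 12.58 and β = (1−μ)·29.2593 = 16.68.

α = 12.58, β = 16.68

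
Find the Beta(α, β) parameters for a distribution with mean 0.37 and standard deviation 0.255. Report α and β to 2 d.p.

First σ² = 0.065025. Setting α = μn, β = (1−μ)n with n = α+β,
μ(1−μ)/(n+1) = 0.065025 ⇒ n+1 = 0.2331/0.065025 = 3.5848 ⇒ n = 2.5848.
Hence α = 0.37×2.5848 = 0.96, β = 0.63×2.5848 = 1.63.

α = 0.96, β = 1.63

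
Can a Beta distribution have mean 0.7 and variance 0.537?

No

The Beta variance bound is σ² < μ(1−μ).
Here μ(1−μ) = 0.7×0.3 = 0.21, and 0.537 ≥ 0.21.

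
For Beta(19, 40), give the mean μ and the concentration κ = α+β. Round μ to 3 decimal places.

μ = 0.322, κ = 59

κ = α+β = 19+40 = 59; μ = α/κ = 19/59 = 0.322.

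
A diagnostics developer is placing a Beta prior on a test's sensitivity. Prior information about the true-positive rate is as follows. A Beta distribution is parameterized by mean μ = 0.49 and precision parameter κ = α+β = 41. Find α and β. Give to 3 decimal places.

α = 20.090, β = 20.910

α = μκ = 0.49×41 = 20.090 and β = (1−μ)κ = 0.51×41 = 20.910.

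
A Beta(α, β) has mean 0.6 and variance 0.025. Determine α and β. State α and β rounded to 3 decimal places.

α = 5.160, β = 3.440

By moment matching, α+β = μ(1−μ)/σ² − 1 = (0.6·0.4)/0.025 − 1 = 9.6000 − 1 = 8.6000.
Since α/(α+β) = μ, α = 0.6·8.6000 = 5.160 and β = 0.4·8.6000 = 3.440.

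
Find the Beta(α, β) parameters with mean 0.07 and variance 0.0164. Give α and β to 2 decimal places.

α = 0.21, β = 2.76

Write ν = α+β; then α = μν and Var = μ(1−μ)/(ν+1).
ν = μ(1−μ)/Var − 1 = 0.0651/0.0164 − 1 = 2.9695.
α = 0.07·2.9695 = 0.21, β = 0.93·2.9695 = 2.76.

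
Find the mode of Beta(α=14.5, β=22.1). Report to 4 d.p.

With α,β > 1, mode = (α−1)/(α+β−2) = 13.5/34.6 = 0.3902.

0.3902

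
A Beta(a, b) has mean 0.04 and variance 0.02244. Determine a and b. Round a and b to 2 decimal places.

Write ν = a+b; then a = μν and Var = μ(1−μ)/(ν+1).
ν = μ(1−μ)/Var − 1 = 0.0384/0.02244 − 1 = 0.7112.
a = 0.04·0.7112 = 0.03, b = 0.96·0.7112 = 0.68.

a = 0.03, b = 0.68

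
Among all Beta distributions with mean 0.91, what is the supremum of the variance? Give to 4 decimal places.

0.0819

Var = μ(1−μ)/(α+β+1), which approaches μ(1−μ) as α+β → 0.
So the supremum is μ(1−μ) = 0.91×0.09 = 0.0819.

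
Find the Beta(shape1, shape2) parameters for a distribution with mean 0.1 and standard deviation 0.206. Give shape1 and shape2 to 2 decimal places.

shape1 = 0.11, shape2 = 1.01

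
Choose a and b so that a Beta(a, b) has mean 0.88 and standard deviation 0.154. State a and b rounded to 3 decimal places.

First σ² = 0.023716. Setting a = μn, b = (1−μ)n with n = a+b,
μ(1−μ)/(n+1) = 0.023716 ⇒ n+1 = 0.1056/0.023716 = 4.4527 ⇒ n = 3.4527.
Hence a = 0.88×3.4527 = 3.038, b = 0.12×3.4527 = 0.414.

a = 3.038, b = 0.414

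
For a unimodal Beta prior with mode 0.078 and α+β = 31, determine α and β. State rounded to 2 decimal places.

α = 3.26, β = 27.74

Mode = (α−1)/(κ−2) with κ = α+β, so α−1 = 0.078·29 = 2.26.
α = 3.26; β = κ − α = 27.74.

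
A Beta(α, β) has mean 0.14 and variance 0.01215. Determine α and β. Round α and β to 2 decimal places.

By moment matching, α+β = μ(1−μ)/σ² − 1 = (0.14·0.86)/0.01215 − 1 = 9.9095 − 1 = 8.9095.
Since α/(α+β) = μ, α = 0.14·8.9095 = 1.25 and β = 0.86·8.9095 = 7.66.

α = 1.25, β = 7.66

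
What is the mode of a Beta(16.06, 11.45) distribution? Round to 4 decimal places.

0.5904

The density x^(α−1)(1−x)^(β−1) is maximised at (α−1)/(α+β−2) = 15.06/25.51 = 0.5904.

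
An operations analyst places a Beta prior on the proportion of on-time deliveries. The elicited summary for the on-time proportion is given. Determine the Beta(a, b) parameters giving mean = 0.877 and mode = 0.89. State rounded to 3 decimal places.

a = 52.620, b = 7.380

With s = a+b: μ = a/s and mode = (a−1)/(s−2). Eliminating a = μs,
μs − 1 = m(s−2) ⇒ s(μ−m) = 1−2m ⇒ s = -0.78/-0.013 = 60.0000.
So a = μs = 52.620, b = (1−μ)s = 7.380.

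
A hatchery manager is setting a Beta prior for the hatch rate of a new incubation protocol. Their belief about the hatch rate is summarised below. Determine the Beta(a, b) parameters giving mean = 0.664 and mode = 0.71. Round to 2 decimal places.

Let s = a+b. Mean gives a = μs = 0.664s; mode gives (a−1)/(s−2) = 0.71.
Substituting: 0.664s − 1 = 0.71(s−2) = 0.71s − 1.42, so -0.046s = -0.42 and s = 9.1304.
Then a = 0.664×9.1304 = 6.06 and b = s−a = 3.07.

a = 6.06, b = 3.07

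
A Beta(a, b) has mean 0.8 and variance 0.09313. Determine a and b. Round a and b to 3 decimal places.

a = 0.574, b = 0.144

By moment matching, a+b = μ(1−μ)/σ² − 1 = (0.8·0.2)/0.09313 − 1 = 1.7180 − 1 = 0.7180.
Since a/(a+b) = μ, a = 0.8·0.7180 = 0.574 and b = 0.2·0.7180 = 0.144.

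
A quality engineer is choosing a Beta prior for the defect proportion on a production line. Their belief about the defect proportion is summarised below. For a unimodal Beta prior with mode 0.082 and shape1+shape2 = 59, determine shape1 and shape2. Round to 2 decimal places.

shape1 = 5.67, shape2 = 53.33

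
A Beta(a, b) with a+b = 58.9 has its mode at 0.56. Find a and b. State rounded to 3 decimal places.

For a,b>1 the mode is (a−1)/(a+b−2), so a = mode·(κ−2)+1 = 0.56×56.9+1 = 32.864.
And b = (1−mode)·(κ−2)+1 = 0.44×56.9+1 = 26.036.

a = 32.864, b = 26.036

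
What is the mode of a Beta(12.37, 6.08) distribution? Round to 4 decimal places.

0.6912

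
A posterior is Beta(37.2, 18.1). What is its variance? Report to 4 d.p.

0.0039

Var = αβ/[(α+β)²(α+β+1)] = (37.2×18.1)/(55.3²×56.3) = 673.32/172170.467 = 0.0039.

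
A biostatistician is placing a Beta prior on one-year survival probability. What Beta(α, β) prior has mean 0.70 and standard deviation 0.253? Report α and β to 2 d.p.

α = 1.60, β = 0.68

σ² = 0.253² = 0.064009.
With s = α+β, Var = μ(1−μ)/(s+1), so s+1 = (0.70×0.30)/0.064009 = 3.2808 and s = 2.2808.
α = μs = 1.60, β = (1−μ)s = 0.68.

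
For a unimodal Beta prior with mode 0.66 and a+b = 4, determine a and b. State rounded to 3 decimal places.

Since the density peak of Beta(a,b) is at (a−1)/(a+b−2),
a = 1 + 0.66(4−2) = 2.320 and b = 4 − 2.320 = 1.680.

a = 2.320, b = 1.680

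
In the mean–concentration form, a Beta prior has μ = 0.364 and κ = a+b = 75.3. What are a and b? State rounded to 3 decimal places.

a = μκ = 0.364×75.3 = 27.409 and b = (1−μ)κ = 0.636×75.3 = 47.891.

a = 27.409, b = 47.891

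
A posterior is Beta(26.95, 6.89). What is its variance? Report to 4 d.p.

0.0047

μ = 26.95/33.84 = 0.796395; Var = μ(1−μ)/(α+β+1) = 0.1621501/34.84 = 0.0047.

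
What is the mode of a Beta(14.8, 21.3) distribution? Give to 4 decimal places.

0.4047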